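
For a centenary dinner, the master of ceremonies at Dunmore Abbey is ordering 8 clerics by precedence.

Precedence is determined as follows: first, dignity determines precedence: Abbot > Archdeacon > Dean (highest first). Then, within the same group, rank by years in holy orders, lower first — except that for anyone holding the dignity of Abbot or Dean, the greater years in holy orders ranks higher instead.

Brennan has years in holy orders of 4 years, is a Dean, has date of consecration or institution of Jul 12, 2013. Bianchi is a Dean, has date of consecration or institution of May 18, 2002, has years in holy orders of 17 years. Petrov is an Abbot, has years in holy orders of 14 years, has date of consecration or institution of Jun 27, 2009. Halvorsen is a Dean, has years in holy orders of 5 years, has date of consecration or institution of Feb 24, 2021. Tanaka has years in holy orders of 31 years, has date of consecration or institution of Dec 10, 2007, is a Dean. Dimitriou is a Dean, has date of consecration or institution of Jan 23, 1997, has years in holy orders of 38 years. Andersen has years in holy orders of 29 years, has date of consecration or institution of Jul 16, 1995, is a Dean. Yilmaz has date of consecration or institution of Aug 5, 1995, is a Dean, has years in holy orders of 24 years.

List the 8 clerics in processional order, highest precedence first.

By dignity: Petrov (Abbot); then Dimitriou, Tanaka, Andersen, Yilmaz, Bianchi, Halvorsen and Brennan (Dean).
Among Dimitriou, Tanaka, Andersen, Yilmaz, Bianchi, Halvorsen and Brennan, by years in holy orders (higher first) (reversed rule for this group): Dimitriou (38 years) before Tanaka (31 years) before Andersen (29 years) before Yilmaz (24 years) before Bianchi (17 years) before Halvorsen (5 years) before Brennan (4 years).
Full order: Petrov, Dimitriou, Tanaka, Andersen, Yilmaz, Bianchi, Halvorsen, Brennan.

Petrov, Dimitriou, Tanaka, Andersen, Yilmaz, Bianchi, Halvorsen, Brennan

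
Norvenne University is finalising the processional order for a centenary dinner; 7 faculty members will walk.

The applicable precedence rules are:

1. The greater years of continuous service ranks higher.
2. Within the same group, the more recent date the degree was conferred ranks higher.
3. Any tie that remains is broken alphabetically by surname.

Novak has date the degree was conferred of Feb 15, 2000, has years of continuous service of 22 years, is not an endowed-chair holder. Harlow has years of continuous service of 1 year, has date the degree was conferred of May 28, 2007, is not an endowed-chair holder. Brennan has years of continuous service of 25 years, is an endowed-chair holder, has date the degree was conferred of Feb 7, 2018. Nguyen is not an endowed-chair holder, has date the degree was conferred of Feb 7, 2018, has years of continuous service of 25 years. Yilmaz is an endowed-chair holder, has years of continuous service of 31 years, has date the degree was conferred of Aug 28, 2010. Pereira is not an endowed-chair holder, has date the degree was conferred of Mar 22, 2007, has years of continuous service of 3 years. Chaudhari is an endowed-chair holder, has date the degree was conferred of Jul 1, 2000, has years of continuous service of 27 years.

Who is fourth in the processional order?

By years of continuous service (higher first): Yilmaz (31 years); then Chaudhari (27 years); then Brennan and Nguyen (both 25 years); then Novak (22 years); then Pereira (3 years); then Harlow (1 year).
Brennan and Nguyen both have date the degree was conferred Feb 7, 2018, so the next rule applies.
Among Brennan and Nguyen, alphabetically by surname: Brennan before Nguyen.
Order: Yilmaz, Chaudhari, Brennan, Nguyen, Novak, Pereira, Harlow.

Nguyen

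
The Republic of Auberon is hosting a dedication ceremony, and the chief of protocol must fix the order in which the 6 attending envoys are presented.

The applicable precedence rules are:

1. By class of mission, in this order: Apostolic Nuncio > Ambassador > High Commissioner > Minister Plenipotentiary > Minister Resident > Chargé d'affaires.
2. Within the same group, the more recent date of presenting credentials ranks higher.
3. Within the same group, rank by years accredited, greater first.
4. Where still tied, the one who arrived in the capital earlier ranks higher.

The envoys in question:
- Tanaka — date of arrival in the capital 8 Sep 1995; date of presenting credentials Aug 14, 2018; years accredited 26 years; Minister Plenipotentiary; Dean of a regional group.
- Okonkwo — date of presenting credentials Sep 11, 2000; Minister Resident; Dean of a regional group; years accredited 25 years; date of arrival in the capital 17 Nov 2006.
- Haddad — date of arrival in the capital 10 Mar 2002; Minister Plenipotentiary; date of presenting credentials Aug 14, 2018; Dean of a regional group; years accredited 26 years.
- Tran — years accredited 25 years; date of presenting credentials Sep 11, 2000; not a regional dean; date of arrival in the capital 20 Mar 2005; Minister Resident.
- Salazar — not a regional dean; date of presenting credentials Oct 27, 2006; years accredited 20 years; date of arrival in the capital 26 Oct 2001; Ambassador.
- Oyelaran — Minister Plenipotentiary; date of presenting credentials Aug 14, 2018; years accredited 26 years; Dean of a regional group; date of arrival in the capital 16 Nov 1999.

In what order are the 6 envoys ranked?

Salazar, Tanaka, Oyelaran, Haddad, Tran, Okonkwo

By class of mission: Salazar (Ambassador); then Tanaka, Oyelaran and Haddad (Minister Plenipotentiary); then Tran and Okonkwo (Minister Resident).
Tanaka, Oyelaran and Haddad all have date of presenting credentials Aug 14, 2018, so the next rule applies.
Tanaka, Oyelaran and Haddad all have years accredited 26 years, so the next rule applies.
Among Tanaka, Oyelaran and Haddad, by date of arrival in the capital (earlier first): Tanaka (8 Sep 1995) before Oyelaran (16 Nov 1999) before Haddad (10 Mar 2002).
Tran and Okonkwo both have date of presenting credentials Sep 11, 2000, so the next rule applies.
Tran and Okonkwo both have years accredited 25 years, so the next rule applies.
Among Tran and Okonkwo, by date of arrival in the capital (earlier first): Tran (20 Mar 2005) before Okonkwo (17 Nov 2006).
Full order: Salazar, Tanaka, Oyelaran, Haddad, Tran, Okonkwo.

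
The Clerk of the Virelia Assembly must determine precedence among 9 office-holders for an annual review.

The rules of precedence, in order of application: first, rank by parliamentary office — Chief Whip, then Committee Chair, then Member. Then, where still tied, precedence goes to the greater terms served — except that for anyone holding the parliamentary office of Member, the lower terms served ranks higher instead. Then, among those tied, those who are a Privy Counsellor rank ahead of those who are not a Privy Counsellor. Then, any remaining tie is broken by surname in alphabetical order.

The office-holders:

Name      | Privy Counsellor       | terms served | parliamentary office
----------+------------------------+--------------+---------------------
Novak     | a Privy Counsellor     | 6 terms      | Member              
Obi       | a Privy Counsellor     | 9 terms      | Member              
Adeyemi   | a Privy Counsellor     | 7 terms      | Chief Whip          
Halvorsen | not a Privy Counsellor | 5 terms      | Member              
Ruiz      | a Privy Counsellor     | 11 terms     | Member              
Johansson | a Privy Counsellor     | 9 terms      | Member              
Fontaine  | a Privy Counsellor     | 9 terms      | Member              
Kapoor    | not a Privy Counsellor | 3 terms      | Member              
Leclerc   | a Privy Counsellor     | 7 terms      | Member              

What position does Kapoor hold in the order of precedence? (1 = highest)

By parliamentary office: Adeyemi (Chief Whip); then Kapoor, Halvorsen, Novak, Leclerc, Fontaine, Johansson, Obi and Ruiz (Member).
Among Kapoor, Halvorsen, Novak, Leclerc, Fontaine, Johansson, Obi and Ruiz, by terms served (lower first) (reversed rule for this group): Kapoor (3 terms) before Halvorsen (5 terms) before Novak (6 terms) before Leclerc (7 terms) before Fontaine, Johansson and Obi (9 terms) before Ruiz (11 terms).
Fontaine, Johansson and Obi are each a Privy Counsellor, so the next rule applies.
Among Fontaine, Johansson and Obi, alphabetically by surname: Fontaine before Johansson before Obi.
Order: Adeyemi, Kapoor, Halvorsen, Novak, Leclerc, Fontaine, Johansson, Obi, Ruiz. So position 2.

2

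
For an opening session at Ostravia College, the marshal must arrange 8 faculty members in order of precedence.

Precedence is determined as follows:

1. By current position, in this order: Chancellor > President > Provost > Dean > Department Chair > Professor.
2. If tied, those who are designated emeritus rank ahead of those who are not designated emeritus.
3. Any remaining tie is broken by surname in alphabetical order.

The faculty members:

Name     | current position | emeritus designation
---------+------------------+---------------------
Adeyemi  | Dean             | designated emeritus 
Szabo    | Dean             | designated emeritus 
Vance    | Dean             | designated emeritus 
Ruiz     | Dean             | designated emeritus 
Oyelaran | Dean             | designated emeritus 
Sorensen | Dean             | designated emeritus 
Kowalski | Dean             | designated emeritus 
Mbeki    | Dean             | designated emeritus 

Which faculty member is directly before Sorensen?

Ruiz

By current position: Adeyemi, Kowalski, Mbeki, Oyelaran, Ruiz, Sorensen, Szabo and Vance (Dean).
Adeyemi, Kowalski, Mbeki, Oyelaran, Ruiz, Sorensen, Szabo and Vance are each designated emeritus, so the next rule applies.
Among Adeyemi, Kowalski, Mbeki, Oyelaran, Ruiz, Sorensen, Szabo and Vance, alphabetically by surname: Adeyemi before Kowalski before Mbeki before Oyelaran before Ruiz before Sorensen before Szabo before Vance.
Order: Adeyemi, Kowalski, Mbeki, Oyelaran, Ruiz, Sorensen, Szabo, Vance.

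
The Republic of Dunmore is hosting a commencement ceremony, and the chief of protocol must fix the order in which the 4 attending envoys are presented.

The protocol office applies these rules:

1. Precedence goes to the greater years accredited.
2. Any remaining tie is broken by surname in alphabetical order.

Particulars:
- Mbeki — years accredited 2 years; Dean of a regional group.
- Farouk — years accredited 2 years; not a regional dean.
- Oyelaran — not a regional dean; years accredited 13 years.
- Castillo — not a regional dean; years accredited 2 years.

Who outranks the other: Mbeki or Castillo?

Castillo

By years accredited (higher first): Oyelaran (13 years); then Castillo, Farouk and Mbeki (each 2 years).
Among Castillo, Farouk and Mbeki, alphabetically by surname: Castillo before Farouk before Mbeki.
So Castillo takes precedence.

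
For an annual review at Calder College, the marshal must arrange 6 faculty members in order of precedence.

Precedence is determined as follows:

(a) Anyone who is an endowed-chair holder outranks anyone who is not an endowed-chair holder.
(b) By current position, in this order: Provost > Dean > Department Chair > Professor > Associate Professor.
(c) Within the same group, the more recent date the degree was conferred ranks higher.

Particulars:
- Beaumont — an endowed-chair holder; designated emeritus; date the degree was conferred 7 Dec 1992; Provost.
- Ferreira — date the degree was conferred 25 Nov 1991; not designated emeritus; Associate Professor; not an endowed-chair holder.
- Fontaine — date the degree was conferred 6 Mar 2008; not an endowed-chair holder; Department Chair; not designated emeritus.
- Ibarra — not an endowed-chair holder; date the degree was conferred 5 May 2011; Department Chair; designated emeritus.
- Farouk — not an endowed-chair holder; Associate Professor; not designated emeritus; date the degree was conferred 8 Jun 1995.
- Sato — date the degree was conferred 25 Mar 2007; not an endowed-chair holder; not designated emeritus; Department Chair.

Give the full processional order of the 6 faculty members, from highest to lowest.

By the first rule: Beaumont (an endowed-chair holder); then Ibarra, Fontaine, Sato, Farouk and Ferreira (each not an endowed-chair holder).
Among Ibarra, Fontaine, Sato, Farouk and Ferreira, by current position: Ibarra, Fontaine and Sato (Department Chair) before Farouk and Ferreira (Associate Professor).
Among Ibarra, Fontaine and Sato, by date the degree was conferred (later first): Ibarra (5 May 2011) before Fontaine (6 Mar 2008) before Sato (25 Mar 2007).
Among Farouk and Ferreira, by date the degree was conferred (later first): Farouk (8 Jun 1995) before Ferreira (25 Nov 1991).
Full order: Beaumont, Ibarra, Fontaine, Sato, Farouk, Ferreira.

Beaumont, Ibarra, Fontaine, Sato, Farouk, Ferreira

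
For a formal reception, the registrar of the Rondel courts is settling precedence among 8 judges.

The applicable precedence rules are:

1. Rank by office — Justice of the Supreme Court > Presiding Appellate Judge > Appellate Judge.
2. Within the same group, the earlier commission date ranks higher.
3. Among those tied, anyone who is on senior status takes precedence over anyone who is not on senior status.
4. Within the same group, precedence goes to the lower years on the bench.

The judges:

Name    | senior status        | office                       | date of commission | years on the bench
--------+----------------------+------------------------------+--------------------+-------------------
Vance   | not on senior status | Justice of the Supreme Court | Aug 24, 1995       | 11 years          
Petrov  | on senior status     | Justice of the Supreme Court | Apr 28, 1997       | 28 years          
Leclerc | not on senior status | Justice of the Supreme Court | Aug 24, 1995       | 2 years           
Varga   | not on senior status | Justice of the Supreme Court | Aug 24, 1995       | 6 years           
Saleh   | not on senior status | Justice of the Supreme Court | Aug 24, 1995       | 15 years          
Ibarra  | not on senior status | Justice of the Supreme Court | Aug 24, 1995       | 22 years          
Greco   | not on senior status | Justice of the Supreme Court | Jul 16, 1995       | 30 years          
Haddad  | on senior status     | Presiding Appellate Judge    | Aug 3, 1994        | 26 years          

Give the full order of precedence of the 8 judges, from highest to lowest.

Greco, Leclerc, Varga, Vance, Saleh, Ibarra, Petrov, Haddad

By office: Greco, Leclerc, Varga, Vance, Saleh, Ibarra and Petrov (Justice of the Supreme Court); then Haddad (Presiding Appellate Judge).
Among Greco, Leclerc, Varga, Vance, Saleh, Ibarra and Petrov, by date of commission (earlier first): Greco (Jul 16, 1995) before Leclerc, Varga, Vance, Saleh and Ibarra (Aug 24, 1995) before Petrov (Apr 28, 1997).
Leclerc, Varga, Vance, Saleh and Ibarra are each not on senior status, so the next rule applies.
Among Leclerc, Varga, Vance, Saleh and Ibarra, by years on the bench (lower first): Leclerc (2 years) before Varga (6 years) before Vance (11 years) before Saleh (15 years) before Ibarra (22 years).
Full order: Greco, Leclerc, Varga, Vance, Saleh, Ibarra, Petrov, Haddad.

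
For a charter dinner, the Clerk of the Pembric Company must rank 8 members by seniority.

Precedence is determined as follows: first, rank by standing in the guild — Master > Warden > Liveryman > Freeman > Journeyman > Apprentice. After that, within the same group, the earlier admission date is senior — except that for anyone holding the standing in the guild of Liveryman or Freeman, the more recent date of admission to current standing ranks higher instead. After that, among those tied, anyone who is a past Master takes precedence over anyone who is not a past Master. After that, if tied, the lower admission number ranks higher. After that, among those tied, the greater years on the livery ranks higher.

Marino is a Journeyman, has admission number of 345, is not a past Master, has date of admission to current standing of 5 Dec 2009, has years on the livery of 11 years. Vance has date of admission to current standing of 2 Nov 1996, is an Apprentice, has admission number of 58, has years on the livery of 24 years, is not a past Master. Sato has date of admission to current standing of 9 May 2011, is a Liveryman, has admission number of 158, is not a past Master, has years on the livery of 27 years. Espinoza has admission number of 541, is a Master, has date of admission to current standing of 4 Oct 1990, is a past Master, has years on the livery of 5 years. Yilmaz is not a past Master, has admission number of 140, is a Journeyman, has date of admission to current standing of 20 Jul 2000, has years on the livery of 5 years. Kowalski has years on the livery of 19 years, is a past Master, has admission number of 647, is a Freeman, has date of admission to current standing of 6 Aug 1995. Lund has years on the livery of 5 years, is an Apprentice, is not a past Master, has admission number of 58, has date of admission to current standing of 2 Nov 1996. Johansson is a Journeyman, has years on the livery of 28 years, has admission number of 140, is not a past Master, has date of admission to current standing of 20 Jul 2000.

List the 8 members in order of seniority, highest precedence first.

By standing in the guild: Espinoza (Master); then Sato (Liveryman); then Kowalski (Freeman); then Johansson, Yilmaz and Marino (Journeyman); then Vance and Lund (Apprentice).
Among Johansson, Yilmaz and Marino, by date of admission to current standing (earlier first): Johansson and Yilmaz (20 Jul 2000) before Marino (5 Dec 2009).
Johansson and Yilmaz are each not a past Master, so the next rule applies.
Johansson and Yilmaz both have admission number 140, so the next rule applies.
Among Johansson and Yilmaz, by years on the livery (higher first): Johansson (28 years) before Yilmaz (5 years).
Vance and Lund both have date of admission to current standing 2 Nov 1996, so the next rule applies.
Vance and Lund are each not a past Master, so the next rule applies.
Vance and Lund both have admission number 58, so the next rule applies.
Among Vance and Lund, by years on the livery (higher first): Vance (24 years) before Lund (5 years).
Full order: Espinoza, Sato, Kowalski, Johansson, Yilmaz, Marino, Vance, Lund.

Espinoza, Sato, Kowalski, Johansson, Yilmaz, Marino, Vance, Lund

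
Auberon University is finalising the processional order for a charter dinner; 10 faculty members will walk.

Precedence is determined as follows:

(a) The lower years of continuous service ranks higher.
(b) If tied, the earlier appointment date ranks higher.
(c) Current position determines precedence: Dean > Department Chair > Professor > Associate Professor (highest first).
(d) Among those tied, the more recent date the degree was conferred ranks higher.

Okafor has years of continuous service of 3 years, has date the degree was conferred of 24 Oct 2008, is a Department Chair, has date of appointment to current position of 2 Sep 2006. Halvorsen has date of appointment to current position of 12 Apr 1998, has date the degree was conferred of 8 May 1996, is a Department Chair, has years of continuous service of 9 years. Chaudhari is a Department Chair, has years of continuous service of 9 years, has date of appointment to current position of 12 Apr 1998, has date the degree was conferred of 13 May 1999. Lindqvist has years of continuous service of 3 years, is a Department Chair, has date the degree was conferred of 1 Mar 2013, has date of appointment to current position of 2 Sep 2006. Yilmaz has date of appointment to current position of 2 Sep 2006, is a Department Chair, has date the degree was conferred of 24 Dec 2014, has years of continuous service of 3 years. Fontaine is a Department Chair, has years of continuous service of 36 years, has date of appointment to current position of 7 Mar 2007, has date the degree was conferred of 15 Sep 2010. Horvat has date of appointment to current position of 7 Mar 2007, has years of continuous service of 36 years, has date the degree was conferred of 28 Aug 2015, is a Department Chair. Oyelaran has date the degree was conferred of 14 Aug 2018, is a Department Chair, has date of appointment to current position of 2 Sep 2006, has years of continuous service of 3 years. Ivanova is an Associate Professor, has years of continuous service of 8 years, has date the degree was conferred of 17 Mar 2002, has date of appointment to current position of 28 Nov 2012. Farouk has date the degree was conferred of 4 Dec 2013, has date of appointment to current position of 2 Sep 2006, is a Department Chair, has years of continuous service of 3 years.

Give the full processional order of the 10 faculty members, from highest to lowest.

By years of continuous service (lower first): Oyelaran, Yilmaz, Farouk, Lindqvist and Okafor (each 3 years); then Ivanova (8 years); then Chaudhari and Halvorsen (both 9 years); then Horvat and Fontaine (both 36 years).
Oyelaran, Yilmaz, Farouk, Lindqvist and Okafor all have date of appointment to current position 2 Sep 2006, so the next rule applies.
Oyelaran, Yilmaz, Farouk, Lindqvist and Okafor are each Department Chair, so the next rule applies.
Among Oyelaran, Yilmaz, Farouk, Lindqvist and Okafor, by date the degree was conferred (later first): Oyelaran (14 Aug 2018) before Yilmaz (24 Dec 2014) before Farouk (4 Dec 2013) before Lindqvist (1 Mar 2013) before Okafor (24 Oct 2008).
Chaudhari and Halvorsen both have date of appointment to current position 12 Apr 1998, so the next rule applies.
Chaudhari and Halvorsen are each Department Chair, so the next rule applies.
Among Chaudhari and Halvorsen, by date the degree was conferred (later first): Chaudhari (13 May 1999) before Halvorsen (8 May 1996).
Horvat and Fontaine both have date of appointment to current position 7 Mar 2007, so the next rule applies.
Horvat and Fontaine are each Department Chair, so the next rule applies.
Among Horvat and Fontaine, by date the degree was conferred (later first): Horvat (28 Aug 2015) before Fontaine (15 Sep 2010).
Full order: Oyelaran, Yilmaz, Farouk, Lindqvist, Okafor, Ivanova, Chaudhari, Halvorsen, Horvat, Fontaine.

Oyelaran, Yilmaz, Farouk, Lindqvist, Okafor, Ivanova, Chaudhari, Halvorsen, Horvat, Fontaine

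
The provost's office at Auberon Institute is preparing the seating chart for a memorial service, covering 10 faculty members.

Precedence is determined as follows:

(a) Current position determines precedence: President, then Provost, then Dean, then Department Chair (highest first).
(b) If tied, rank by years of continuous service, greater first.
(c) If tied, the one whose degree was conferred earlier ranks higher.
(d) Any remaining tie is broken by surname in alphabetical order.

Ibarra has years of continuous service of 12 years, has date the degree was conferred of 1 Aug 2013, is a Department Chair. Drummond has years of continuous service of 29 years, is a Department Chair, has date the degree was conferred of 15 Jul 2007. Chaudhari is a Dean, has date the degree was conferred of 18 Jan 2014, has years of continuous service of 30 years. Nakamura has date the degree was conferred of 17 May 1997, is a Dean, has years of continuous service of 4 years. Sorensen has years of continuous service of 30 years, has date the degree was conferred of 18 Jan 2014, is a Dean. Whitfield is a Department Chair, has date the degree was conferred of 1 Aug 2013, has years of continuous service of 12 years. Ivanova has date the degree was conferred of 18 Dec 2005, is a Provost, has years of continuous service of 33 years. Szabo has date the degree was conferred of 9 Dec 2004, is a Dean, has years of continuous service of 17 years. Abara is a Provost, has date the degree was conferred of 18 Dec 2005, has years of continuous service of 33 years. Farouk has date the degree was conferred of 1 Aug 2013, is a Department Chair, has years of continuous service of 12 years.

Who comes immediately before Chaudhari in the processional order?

Ivanova

By current position: Abara and Ivanova (Provost); then Chaudhari, Sorensen, Szabo and Nakamura (Dean); then Drummond, Farouk, Ibarra and Whitfield (Department Chair).
Abara and Ivanova both have years of continuous service 33 years, so the next rule applies.
Abara and Ivanova both have date the degree was conferred 18 Dec 2005, so the next rule applies.
Among Abara and Ivanova, alphabetically by surname: Abara before Ivanova.
Among Chaudhari, Sorensen, Szabo and Nakamura, by years of continuous service (higher first): Chaudhari and Sorensen (30 years) before Szabo (17 years) before Nakamura (4 years).
Chaudhari and Sorensen both have date the degree was conferred 18 Jan 2014, so the next rule applies.
Among Chaudhari and Sorensen, alphabetically by surname: Chaudhari before Sorensen.
Among Drummond, Farouk, Ibarra and Whitfield, by years of continuous service (higher first): Drummond (29 years) before Farouk, Ibarra and Whitfield (12 years).
Farouk, Ibarra and Whitfield all have date the degree was conferred 1 Aug 2013, so the next rule applies.
Among Farouk, Ibarra and Whitfield, alphabetically by surname: Farouk before Ibarra before Whitfield.
Order: Abara, Ivanova, Chaudhari, Sorensen, Szabo, Nakamura, Drummond, Farouk, Ibarra, Whitfield.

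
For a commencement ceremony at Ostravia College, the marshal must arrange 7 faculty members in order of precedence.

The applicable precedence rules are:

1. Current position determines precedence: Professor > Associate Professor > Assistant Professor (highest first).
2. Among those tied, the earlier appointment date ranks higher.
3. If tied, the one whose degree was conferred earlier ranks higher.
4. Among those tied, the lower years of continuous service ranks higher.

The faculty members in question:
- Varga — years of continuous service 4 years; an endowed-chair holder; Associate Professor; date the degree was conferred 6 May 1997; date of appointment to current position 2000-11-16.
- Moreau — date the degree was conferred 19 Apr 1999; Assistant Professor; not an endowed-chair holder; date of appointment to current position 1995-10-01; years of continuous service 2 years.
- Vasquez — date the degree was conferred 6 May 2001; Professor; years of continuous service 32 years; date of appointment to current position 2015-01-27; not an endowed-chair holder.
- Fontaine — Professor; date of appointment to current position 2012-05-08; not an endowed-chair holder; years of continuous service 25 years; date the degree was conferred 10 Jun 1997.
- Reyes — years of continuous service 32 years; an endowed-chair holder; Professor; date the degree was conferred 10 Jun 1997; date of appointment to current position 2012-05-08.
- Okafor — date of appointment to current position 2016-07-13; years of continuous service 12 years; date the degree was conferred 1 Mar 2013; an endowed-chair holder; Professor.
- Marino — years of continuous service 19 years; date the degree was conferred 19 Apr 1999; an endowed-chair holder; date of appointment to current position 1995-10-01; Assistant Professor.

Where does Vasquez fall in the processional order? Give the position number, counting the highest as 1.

By current position: Fontaine, Reyes, Vasquez and Okafor (Professor); then Varga (Associate Professor); then Moreau and Marino (Assistant Professor).
Among Fontaine, Reyes, Vasquez and Okafor, by date of appointment to current position (earlier first): Fontaine and Reyes (2012-05-08) before Vasquez (2015-01-27) before Okafor (2016-07-13).
Fontaine and Reyes both have date the degree was conferred 10 Jun 1997, so the next rule applies.
Among Fontaine and Reyes, by years of continuous service (lower first): Fontaine (25 years) before Reyes (32 years).
Moreau and Marino both have date of appointment to current position 1995-10-01, so the next rule applies.
Moreau and Marino both have date the degree was conferred 19 Apr 1999, so the next rule applies.
Among Moreau and Marino, by years of continuous service (lower first): Moreau (2 years) before Marino (19 years).
Order: Fontaine, Reyes, Vasquez, Okafor, Varga, Moreau, Marino. So position 3.

3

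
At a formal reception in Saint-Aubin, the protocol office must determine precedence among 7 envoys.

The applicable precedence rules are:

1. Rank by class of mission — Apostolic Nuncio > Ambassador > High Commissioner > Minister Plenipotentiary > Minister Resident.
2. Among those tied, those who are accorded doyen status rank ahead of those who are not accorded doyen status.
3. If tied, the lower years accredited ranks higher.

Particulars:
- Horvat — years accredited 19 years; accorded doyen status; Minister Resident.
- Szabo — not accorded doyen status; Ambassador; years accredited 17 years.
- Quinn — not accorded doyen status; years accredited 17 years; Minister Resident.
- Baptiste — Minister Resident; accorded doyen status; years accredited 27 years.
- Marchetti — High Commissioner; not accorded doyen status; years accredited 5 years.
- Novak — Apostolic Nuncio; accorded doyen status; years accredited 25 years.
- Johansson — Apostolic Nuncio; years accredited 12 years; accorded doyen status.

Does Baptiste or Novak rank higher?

Novak

By class of mission: Johansson and Novak (Apostolic Nuncio); then Szabo (Ambassador); then Marchetti (High Commissioner); then Horvat, Baptiste and Quinn (Minister Resident).
Johansson and Novak are each accorded doyen status, so the next rule applies.
Among Johansson and Novak, by years accredited (lower first): Johansson (12 years) before Novak (25 years).
Among Horvat, Baptiste and Quinn, accorded doyen status before not accorded doyen status: Horvat and Baptiste (accorded doyen status) before Quinn (not accorded doyen status).
Among Horvat and Baptiste, by years accredited (lower first): Horvat (19 years) before Baptiste (27 years).
So Novak takes precedence.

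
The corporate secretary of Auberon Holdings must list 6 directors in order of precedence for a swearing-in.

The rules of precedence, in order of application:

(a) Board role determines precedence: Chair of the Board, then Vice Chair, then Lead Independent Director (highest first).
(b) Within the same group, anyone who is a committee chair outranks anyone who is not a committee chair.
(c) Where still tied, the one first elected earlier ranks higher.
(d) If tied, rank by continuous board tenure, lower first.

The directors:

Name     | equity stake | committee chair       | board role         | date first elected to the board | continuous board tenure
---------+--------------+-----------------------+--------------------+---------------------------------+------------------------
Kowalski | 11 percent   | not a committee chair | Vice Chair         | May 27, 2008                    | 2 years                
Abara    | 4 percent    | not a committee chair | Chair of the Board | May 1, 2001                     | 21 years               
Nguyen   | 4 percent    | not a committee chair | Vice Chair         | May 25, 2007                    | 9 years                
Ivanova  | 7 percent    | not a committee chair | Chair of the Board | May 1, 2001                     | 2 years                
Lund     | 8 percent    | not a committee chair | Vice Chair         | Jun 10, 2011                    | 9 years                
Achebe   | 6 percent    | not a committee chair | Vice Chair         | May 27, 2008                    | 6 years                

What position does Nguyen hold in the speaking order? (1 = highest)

By board role: Ivanova and Abara (Chair of the Board); then Nguyen, Kowalski, Achebe and Lund (Vice Chair).
Ivanova and Abara are each not a committee chair, so the next rule applies.
Ivanova and Abara both have date first elected to the board May 1, 2001, so the next rule applies.
Among Ivanova and Abara, by continuous board tenure (lower first): Ivanova (2 years) before Abara (21 years).
Nguyen, Kowalski, Achebe and Lund are each not a committee chair, so the next rule applies.
Among Nguyen, Kowalski, Achebe and Lund, by date first elected to the board (earlier first): Nguyen (May 25, 2007) before Kowalski and Achebe (May 27, 2008) before Lund (Jun 10, 2011).
Among Kowalski and Achebe, by continuous board tenure (lower first): Kowalski (2 years) before Achebe (6 years).
Order: Ivanova, Abara, Nguyen, Kowalski, Achebe, Lund. So position 3.

3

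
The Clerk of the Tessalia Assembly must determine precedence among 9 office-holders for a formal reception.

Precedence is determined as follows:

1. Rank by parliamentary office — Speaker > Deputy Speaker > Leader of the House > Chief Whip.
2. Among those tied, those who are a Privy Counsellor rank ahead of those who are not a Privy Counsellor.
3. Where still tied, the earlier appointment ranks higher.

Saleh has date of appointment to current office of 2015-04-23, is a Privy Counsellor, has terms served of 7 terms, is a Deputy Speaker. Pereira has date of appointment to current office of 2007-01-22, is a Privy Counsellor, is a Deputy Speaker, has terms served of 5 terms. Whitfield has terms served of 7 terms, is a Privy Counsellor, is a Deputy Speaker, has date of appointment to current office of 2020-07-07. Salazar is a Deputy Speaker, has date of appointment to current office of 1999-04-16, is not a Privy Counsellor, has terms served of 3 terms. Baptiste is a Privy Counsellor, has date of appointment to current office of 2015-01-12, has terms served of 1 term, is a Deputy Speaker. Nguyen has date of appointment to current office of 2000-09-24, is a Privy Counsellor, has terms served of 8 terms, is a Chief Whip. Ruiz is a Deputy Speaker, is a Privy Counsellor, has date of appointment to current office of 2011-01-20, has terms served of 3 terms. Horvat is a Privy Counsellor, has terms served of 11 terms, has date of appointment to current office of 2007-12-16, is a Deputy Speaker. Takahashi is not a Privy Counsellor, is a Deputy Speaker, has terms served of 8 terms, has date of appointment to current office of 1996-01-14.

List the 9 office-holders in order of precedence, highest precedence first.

Pereira, Horvat, Ruiz, Baptiste, Saleh, Whitfield, Takahashi, Salazar, Nguyen

By parliamentary office: Pereira, Horvat, Ruiz, Baptiste, Saleh, Whitfield, Takahashi and Salazar (Deputy Speaker); then Nguyen (Chief Whip).
Among Pereira, Horvat, Ruiz, Baptiste, Saleh, Whitfield, Takahashi and Salazar, a Privy Counsellor before not a Privy Counsellor: Pereira, Horvat, Ruiz, Baptiste, Saleh and Whitfield (a Privy Counsellor) before Takahashi and Salazar (not a Privy Counsellor).
Among Pereira, Horvat, Ruiz, Baptiste, Saleh and Whitfield, by date of appointment to current office (earlier first): Pereira (2007-01-22) before Horvat (2007-12-16) before Ruiz (2011-01-20) before Baptiste (2015-01-12) before Saleh (2015-04-23) before Whitfield (2020-07-07).
Among Takahashi and Salazar, by date of appointment to current office (earlier first): Takahashi (1996-01-14) before Salazar (1999-04-16).
Full order: Pereira, Horvat, Ruiz, Baptiste, Saleh, Whitfield, Takahashi, Salazar, Nguyen.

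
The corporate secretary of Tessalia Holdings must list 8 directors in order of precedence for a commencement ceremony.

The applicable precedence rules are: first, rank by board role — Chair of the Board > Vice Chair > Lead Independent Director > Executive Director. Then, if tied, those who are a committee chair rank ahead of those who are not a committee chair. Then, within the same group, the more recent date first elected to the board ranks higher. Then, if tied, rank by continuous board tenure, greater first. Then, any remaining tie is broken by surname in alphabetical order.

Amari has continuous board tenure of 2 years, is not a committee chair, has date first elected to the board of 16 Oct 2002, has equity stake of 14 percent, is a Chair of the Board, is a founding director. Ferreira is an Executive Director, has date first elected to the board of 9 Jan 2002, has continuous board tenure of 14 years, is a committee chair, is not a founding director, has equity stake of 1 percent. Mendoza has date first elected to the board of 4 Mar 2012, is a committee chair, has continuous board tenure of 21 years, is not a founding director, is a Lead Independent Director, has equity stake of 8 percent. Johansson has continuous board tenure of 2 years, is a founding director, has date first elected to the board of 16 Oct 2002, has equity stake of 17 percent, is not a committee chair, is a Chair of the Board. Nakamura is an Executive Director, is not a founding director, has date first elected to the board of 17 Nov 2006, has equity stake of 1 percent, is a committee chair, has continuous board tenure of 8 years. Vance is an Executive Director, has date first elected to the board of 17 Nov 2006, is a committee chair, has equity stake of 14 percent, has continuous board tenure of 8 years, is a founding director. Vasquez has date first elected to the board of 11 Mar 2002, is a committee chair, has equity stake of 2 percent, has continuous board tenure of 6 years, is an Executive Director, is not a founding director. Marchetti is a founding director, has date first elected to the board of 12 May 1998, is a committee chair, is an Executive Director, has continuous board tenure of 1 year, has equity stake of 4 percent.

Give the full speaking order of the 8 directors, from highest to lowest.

By board role: Amari and Johansson (Chair of the Board); then Mendoza (Lead Independent Director); then Nakamura, Vance, Vasquez, Ferreira and Marchetti (Executive Director).
Amari and Johansson are each not a committee chair, so the next rule applies.
Amari and Johansson both have date first elected to the board 16 Oct 2002, so the next rule applies.
Amari and Johansson both have continuous board tenure 2 years, so the next rule applies.
Among Amari and Johansson, alphabetically by surname: Amari before Johansson.
Nakamura, Vance, Vasquez, Ferreira and Marchetti are each a committee chair, so the next rule applies.
Among Nakamura, Vance, Vasquez, Ferreira and Marchetti, by date first elected to the board (later first): Nakamura and Vance (17 Nov 2006) before Vasquez (11 Mar 2002) before Ferreira (9 Jan 2002) before Marchetti (12 May 1998).
Nakamura and Vance both have continuous board tenure 8 years, so the next rule applies.
Among Nakamura and Vance, alphabetically by surname: Nakamura before Vance.
Full order: Amari, Johansson, Mendoza, Nakamura, Vance, Vasquez, Ferreira, Marchetti.

Amari, Johansson, Mendoza, Nakamura, Vance, Vasquez, Ferreira, Marchetti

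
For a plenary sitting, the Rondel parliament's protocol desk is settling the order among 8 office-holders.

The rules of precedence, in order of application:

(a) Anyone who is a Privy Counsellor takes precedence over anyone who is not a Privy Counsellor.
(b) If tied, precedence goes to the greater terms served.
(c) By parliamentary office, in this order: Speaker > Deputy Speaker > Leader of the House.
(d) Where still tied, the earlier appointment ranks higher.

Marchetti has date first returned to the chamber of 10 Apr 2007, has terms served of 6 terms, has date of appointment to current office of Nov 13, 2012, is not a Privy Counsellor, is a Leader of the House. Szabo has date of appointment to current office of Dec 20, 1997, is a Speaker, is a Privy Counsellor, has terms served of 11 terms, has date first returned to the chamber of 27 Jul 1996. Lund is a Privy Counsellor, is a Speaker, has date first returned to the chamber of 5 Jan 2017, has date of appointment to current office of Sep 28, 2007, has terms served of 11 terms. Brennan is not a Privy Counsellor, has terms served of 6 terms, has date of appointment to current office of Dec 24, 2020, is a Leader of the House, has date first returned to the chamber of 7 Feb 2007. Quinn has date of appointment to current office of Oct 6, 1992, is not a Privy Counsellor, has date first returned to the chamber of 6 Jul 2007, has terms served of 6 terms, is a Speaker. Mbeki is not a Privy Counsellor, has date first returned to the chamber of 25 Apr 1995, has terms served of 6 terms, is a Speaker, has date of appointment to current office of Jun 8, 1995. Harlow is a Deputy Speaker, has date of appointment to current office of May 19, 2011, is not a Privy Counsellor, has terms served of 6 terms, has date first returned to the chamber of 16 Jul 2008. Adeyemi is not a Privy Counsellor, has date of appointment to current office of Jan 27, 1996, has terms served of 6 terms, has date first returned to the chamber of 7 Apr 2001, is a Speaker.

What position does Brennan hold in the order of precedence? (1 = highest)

By the first rule: Szabo and Lund (both a Privy Counsellor); then Quinn, Mbeki, Adeyemi, Harlow, Marchetti and Brennan (each not a Privy Counsellor).
Szabo and Lund both have terms served 11 terms, so the next rule applies.
Szabo and Lund are each Speaker, so the next rule applies.
Among Szabo and Lund, by date of appointment to current office (earlier first): Szabo (Dec 20, 1997) before Lund (Sep 28, 2007).
Quinn, Mbeki, Adeyemi, Harlow, Marchetti and Brennan all have terms served 6 terms, so the next rule applies.
Among Quinn, Mbeki, Adeyemi, Harlow, Marchetti and Brennan, by parliamentary office: Quinn, Mbeki and Adeyemi (Speaker) before Harlow (Deputy Speaker) before Marchetti and Brennan (Leader of the House).
Among Quinn, Mbeki and Adeyemi, by date of appointment to current office (earlier first): Quinn (Oct 6, 1992) before Mbeki (Jun 8, 1995) before Adeyemi (Jan 27, 1996).
Among Marchetti and Brennan, by date of appointment to current office (earlier first): Marchetti (Nov 13, 2012) before Brennan (Dec 24, 2020).
Order: Szabo, Lund, Quinn, Mbeki, Adeyemi, Harlow, Marchetti, Brennan. So position 8.

8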